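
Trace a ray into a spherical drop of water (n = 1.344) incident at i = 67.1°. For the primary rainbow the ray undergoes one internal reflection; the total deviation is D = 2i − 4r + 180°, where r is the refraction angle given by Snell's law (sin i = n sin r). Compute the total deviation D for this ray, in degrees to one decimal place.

sin r = sin 67.1° / 1.344 = 0.9212/1.344 = 0.6854; r = 43.27°.
D = 2·67.1° − 4·43.27° + 180° = 134.20° − 173.07° + 180° = 141.13°.

141.1°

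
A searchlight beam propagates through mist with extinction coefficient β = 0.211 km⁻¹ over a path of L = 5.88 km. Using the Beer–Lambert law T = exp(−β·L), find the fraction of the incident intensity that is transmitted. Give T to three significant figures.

τ = β·L = 0.211 × 5.88 = 1.2407.
T = exp(−1.2407) = 0.2892.

0.289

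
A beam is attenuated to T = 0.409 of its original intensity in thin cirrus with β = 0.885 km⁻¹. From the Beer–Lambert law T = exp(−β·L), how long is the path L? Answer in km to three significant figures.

Beer–Lambert: T = exp(−βL) ⇒ L = −ln(T)/β = −ln(0.409)/0.885 = 0.8940/0.885 = 1.01 km.

1.01 km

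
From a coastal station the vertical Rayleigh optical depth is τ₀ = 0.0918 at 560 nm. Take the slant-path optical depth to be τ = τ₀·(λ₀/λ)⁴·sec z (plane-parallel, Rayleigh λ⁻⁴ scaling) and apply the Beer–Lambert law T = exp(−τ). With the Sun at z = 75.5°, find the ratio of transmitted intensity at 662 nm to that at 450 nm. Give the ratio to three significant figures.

2.00

Airmass: sec 75.5° = 3.9939.
τ(662 nm) = 0.0918 × (560/662)⁴ × 3.9939 = 0.0918 × 0.5121 × 3.9939 = 0.1877.
τ(450 nm) = 0.0918 × (560/450)⁴ × 3.9939 = 0.0918 × 2.3983 × 3.9939 = 0.8793.
T(662)/T(450) = exp(τ_B − τ_A) = exp(0.6916) = 1.9969.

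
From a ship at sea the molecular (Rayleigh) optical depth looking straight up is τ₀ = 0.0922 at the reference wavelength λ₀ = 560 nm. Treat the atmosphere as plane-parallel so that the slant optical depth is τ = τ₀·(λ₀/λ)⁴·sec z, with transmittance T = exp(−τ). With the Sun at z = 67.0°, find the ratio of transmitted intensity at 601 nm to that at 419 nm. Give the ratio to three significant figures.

Airmass: sec 67.0° = 2.5593.
τ(601 nm) = 0.0922 × (560/601)⁴ × 2.5593 = 0.0922 × 0.7538 × 2.5593 = 0.1779.
τ(419 nm) = 0.0922 × (560/419)⁴ × 2.5593 = 0.0922 × 3.1908 × 2.5593 = 0.7529.
T(601)/T(419) = exp(τ_B − τ_A) = exp(0.5750) = 1.7772.

1.78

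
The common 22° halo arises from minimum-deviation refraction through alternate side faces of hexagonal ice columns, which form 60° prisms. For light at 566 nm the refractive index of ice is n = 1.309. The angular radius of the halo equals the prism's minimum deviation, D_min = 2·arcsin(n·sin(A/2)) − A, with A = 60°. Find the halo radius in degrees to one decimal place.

n·sin(A/2) = 1.309 × sin 30° = 1.309 × 0.5000 = 0.6545.
D_min = 2·arcsin(0.6545) − 60° = 2 × 40.882° − 60° = 21.763°.

21.8°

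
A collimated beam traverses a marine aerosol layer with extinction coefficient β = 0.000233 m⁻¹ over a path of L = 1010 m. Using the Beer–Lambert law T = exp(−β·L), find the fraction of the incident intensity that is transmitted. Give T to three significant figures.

τ = β·L = 0.000233 × 1010 = 0.2353.
T = exp(−0.2353) = 0.7903.

0.790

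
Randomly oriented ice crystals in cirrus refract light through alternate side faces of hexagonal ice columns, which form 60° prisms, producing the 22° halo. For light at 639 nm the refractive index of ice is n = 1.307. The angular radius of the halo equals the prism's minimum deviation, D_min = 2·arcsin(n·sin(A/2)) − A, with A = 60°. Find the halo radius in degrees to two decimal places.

n·sin(A/2) = 1.307 × sin 30° = 1.307 × 0.5000 = 0.6535.
D_min = 2·arcsin(0.6535) − 60° = 2 × 40.806° − 60° = 21.612°.

21.61°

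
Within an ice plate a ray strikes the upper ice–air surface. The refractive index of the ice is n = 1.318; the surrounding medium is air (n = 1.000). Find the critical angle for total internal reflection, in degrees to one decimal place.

49.4°

sin θ_c = n_air / n = 1.000 / 1.318 = 0.7587.
θ_c = arcsin(0.7587) = 49.35°.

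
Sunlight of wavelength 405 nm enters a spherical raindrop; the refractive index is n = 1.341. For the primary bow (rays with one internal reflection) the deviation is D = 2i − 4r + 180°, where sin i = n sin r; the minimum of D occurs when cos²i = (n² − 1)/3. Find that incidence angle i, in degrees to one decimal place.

58.9°

cos²i = (1.341² − 1)/3 = (1.79828 − 1)/3 = 0.26609.
cos i = 0.51584, so i = 58.946°.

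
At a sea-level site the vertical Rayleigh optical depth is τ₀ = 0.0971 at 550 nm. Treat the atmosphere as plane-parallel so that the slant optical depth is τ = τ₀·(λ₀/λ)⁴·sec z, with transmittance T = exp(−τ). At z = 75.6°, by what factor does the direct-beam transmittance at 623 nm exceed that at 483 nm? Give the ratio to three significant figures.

1.52

Airmass: sec 75.6° = 4.0211.
τ(623 nm) = 0.0971 × (550/623)⁴ × 4.0211 = 0.0971 × 0.6074 × 4.0211 = 0.2372.
τ(483 nm) = 0.0971 × (550/483)⁴ × 4.0211 = 0.0971 × 1.6814 × 4.0211 = 0.6565.
T(623)/T(483) = exp(τ_B − τ_A) = exp(0.4193) = 1.5209.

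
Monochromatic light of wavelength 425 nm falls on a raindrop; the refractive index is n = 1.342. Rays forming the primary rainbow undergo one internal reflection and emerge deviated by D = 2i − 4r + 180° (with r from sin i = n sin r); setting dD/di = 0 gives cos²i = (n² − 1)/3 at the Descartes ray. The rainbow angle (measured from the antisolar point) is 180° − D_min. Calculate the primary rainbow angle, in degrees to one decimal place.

cos²i = (1.80096 − 1)/3 = 0.26699; i = arccos(0.51671) = 58.888°.
sin r = sin 58.888°/1.342 = 0.63797; r = 39.641°.
D_min = 2·58.888° − 4·39.641° + 180° = 139.213°.
Rainbow angle = 180° − D_min = 40.787°.

40.8°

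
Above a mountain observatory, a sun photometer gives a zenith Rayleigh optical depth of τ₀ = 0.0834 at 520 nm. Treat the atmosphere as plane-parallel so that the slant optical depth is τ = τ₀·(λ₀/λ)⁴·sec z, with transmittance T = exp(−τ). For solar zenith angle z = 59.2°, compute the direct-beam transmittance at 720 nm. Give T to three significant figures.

0.957

sec 59.2° = 1.9530.
τ = 0.0834 × (520/720)⁴ × 1.9530 = 0.0834 × 0.2721 × 1.9530 = 0.0443.
T = exp(−0.0443) = 0.9567.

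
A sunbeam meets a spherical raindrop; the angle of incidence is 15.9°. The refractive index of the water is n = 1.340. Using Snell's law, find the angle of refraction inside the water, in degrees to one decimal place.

Snell: sin θ_r = sin θ_i / n = sin 15.9° / 1.340 = 0.2740 / 1.340 = 0.2044.
θ_r = arcsin(0.2044) = 11.80°.

11.8°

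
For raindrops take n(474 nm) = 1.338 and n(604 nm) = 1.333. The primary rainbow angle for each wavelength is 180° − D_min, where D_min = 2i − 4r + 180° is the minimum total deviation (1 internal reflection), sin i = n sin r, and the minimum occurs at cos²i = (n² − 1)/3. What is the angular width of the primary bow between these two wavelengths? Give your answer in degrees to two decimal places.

0.72°

At 474 nm (n = 1.338): cos²i = 0.26341 → i = 59.120°, r = 39.899°, D_min = 138.643°, rainbow angle = 41.357°.
At 604 nm (n = 1.333): cos²i = 0.25896 → i = 59.410°, r = 40.225°, D_min = 137.922°, rainbow angle = 42.078°.
Angular width = |41.357° − 42.078°| = 0.722°.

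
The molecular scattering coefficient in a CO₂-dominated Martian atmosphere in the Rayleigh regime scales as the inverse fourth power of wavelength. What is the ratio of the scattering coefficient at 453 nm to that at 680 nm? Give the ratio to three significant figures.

5.08

Rayleigh scattering ∝ λ⁻⁴, so the ratio of coefficients is the inverse fourth power of the wavelength ratio.
σ(453)/σ(680) = (680/453)⁴ = (1.5011)⁴ = 5.077.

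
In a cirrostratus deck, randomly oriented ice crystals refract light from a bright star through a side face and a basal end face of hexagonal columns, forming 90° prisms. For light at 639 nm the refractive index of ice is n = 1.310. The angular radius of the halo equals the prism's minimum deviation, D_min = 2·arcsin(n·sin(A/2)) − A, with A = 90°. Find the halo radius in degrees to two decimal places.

n·sin(A/2) = 1.310 × sin 45° = 1.310 × 0.7071 = 0.9263.
D_min = 2·arcsin(0.9263) − 90° = 2 × 67.867° − 90° = 45.733°.

45.73°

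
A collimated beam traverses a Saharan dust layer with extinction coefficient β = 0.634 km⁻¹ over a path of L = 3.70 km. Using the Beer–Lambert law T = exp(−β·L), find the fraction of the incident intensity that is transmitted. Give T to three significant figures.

τ = β·L = 0.634 × 3.70 = 2.3458.
T = exp(−2.3458) = 0.0958.

0.0958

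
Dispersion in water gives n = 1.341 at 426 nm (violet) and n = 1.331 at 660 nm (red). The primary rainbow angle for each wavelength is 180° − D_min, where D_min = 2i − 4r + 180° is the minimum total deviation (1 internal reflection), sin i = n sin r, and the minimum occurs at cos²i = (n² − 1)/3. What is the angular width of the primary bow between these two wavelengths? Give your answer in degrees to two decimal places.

At 426 nm (n = 1.341): cos²i = 0.26609 → i = 58.946°, r = 39.705°, D_min = 139.071°, rainbow angle = 40.929°.
At 660 nm (n = 1.331): cos²i = 0.25719 → i = 59.527°, r = 40.356°, D_min = 137.630°, rainbow angle = 42.370°.
Angular width = |40.929° − 42.370°| = 1.441°.

1.44°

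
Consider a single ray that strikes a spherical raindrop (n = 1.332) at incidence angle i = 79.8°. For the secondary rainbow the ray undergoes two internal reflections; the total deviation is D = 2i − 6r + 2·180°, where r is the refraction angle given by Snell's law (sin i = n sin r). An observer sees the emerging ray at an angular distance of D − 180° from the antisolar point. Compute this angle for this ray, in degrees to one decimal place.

sin r = sin 79.8° / 1.332 = 0.9842/1.332 = 0.7389; r = 47.64°.
D = 2·79.8° − 6·47.64° + 2·180° = 159.60° − 285.82° + 360° = 233.78°.
Angle from antisolar point = D − 180° = 53.78°.

53.8°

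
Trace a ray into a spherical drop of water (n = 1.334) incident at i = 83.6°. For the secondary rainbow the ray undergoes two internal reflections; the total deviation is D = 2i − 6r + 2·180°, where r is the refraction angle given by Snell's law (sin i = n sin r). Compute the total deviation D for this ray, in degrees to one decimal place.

sin r = sin 83.6° / 1.334 = 0.9938/1.334 = 0.7450; r = 48.16°.
D = 2·83.6° − 6·48.16° + 2·180° = 167.20° − 288.93° + 360° = 238.27°.

238.3°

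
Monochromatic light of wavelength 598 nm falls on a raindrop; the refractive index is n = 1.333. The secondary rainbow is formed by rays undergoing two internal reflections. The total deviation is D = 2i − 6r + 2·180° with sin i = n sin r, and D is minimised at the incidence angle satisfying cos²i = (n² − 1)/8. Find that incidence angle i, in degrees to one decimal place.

cos²i = (1.333² − 1)/8 = (1.77689 − 1)/8 = 0.09711.
cos i = 0.31163, so i = 71.843°.

71.8°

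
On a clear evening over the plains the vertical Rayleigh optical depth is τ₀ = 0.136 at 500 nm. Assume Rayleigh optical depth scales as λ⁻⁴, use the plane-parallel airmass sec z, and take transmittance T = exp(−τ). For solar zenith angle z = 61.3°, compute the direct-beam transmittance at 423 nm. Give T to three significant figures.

sec 61.3° = 2.0824.
τ = 0.136 × (500/423)⁴ × 2.0824 = 0.136 × 1.9522 × 2.0824 = 0.5529.
T = exp(−0.5529) = 0.5753.

0.575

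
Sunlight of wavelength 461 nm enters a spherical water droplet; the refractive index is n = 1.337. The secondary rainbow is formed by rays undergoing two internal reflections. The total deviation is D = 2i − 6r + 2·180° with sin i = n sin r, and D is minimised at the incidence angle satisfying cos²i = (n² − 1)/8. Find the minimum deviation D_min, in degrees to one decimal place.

cos²i = (1.78757 − 1)/8 = 0.09845; i = arccos(0.31376) = 71.714°.
sin r = sin 71.714°/1.337 = 0.71017; r = 45.249°.
D_min = 2·71.714° − 6·45.249° + 360° = 231.934°.

231.9°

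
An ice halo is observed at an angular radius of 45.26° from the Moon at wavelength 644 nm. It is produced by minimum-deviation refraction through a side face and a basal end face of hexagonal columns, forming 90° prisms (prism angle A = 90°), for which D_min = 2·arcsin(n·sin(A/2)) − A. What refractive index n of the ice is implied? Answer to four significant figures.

1.308

Rearranging: n = sin((D_min + A)/2) / sin(A/2).
(D_min + A)/2 = (45.26° + 90°)/2 = 67.630°.
n = sin 67.630° / sin 45° = 0.9247 / 0.7071 = 1.3078.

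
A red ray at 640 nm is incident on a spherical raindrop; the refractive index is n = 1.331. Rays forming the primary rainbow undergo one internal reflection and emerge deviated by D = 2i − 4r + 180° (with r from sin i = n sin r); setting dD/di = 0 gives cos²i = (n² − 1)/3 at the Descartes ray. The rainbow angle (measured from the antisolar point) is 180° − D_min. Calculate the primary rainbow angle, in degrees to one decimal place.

cos²i = (1.77156 − 1)/3 = 0.25719; i = arccos(0.50714) = 59.527°.
sin r = sin 59.527°/1.331 = 0.64753; r = 40.356°.
D_min = 2·59.527° − 4·40.356° + 180° = 137.630°.
Rainbow angle = 180° − D_min = 42.370°.

42.4°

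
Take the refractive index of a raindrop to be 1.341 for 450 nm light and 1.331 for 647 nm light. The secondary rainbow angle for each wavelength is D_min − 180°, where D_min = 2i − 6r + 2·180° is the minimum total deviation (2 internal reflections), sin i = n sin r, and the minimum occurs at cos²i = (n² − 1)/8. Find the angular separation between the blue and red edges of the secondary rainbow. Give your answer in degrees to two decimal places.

At 450 nm (n = 1.341): cos²i = 0.09979 → i = 71.586°, r = 45.034°, D_min = 232.966°, rainbow angle = 52.966°.
At 647 nm (n = 1.331): cos²i = 0.09645 → i = 71.907°, r = 45.575°, D_min = 230.365°, rainbow angle = 50.365°.
Angular width = |52.966° − 50.365°| = 2.601°.

2.60°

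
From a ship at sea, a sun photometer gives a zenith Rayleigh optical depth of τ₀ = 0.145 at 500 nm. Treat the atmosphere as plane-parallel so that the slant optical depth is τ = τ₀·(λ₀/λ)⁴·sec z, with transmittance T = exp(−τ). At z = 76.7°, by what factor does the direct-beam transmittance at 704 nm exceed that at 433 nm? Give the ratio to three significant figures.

2.61

Airmass: sec 76.7° = 4.3469.
τ(704 nm) = 0.145 × (500/704)⁴ × 4.3469 = 0.145 × 0.2544 × 4.3469 = 0.1604.
τ(433 nm) = 0.145 × (500/433)⁴ × 4.3469 = 0.145 × 1.7780 × 4.3469 = 1.1207.
T(704)/T(433) = exp(τ_B − τ_A) = exp(0.9603) = 2.6124.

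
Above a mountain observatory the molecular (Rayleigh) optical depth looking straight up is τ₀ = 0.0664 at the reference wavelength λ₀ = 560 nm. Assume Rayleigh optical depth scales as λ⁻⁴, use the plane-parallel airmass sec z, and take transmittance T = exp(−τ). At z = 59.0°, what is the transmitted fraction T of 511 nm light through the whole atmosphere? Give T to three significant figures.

0.830

sec 59.0° = 1.9416.
τ = 0.0664 × (560/511)⁴ × 1.9416 = 0.0664 × 1.4423 × 1.9416 = 0.1860.
T = exp(−0.1860) = 0.8303.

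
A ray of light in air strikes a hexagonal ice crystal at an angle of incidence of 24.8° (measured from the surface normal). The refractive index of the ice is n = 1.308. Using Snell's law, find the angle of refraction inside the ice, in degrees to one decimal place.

18.7°

Snell: sin θ_r = sin θ_i / n = sin 24.8° / 1.308 = 0.4195 / 1.308 = 0.3207.
θ_r = arcsin(0.3207) = 18.70°.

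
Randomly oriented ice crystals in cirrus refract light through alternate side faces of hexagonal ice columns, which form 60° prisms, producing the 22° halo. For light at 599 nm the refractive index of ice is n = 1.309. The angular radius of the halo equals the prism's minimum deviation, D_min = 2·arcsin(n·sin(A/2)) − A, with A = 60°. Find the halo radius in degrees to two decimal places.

21.76°

n·sin(A/2) = 1.309 × sin 30° = 1.309 × 0.5000 = 0.6545.
D_min = 2·arcsin(0.6545) − 60° = 2 × 40.882° − 60° = 21.763°.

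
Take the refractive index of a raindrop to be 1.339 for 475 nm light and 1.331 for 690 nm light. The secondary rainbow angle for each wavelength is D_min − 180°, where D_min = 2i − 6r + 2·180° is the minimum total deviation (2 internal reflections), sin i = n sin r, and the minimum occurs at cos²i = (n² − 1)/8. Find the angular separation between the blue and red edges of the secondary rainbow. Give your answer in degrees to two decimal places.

2.09°

At 475 nm (n = 1.339): cos²i = 0.09912 → i = 71.650°, r = 45.141°, D_min = 232.451°, rainbow angle = 52.451°.
At 690 nm (n = 1.331): cos²i = 0.09645 → i = 71.907°, r = 45.575°, D_min = 230.365°, rainbow angle = 50.365°.
Angular width = |52.451° − 50.365°| = 2.086°.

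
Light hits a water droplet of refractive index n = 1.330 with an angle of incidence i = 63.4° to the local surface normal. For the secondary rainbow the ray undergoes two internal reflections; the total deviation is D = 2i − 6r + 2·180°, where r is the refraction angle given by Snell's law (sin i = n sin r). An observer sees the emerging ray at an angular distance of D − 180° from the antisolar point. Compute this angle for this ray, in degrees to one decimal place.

53.3°

sin r = sin 63.4° / 1.330 = 0.8942/1.330 = 0.6723; r = 42.24°.
D = 2·63.4° − 6·42.24° + 2·180° = 126.80° − 253.47° + 360° = 233.33°.
Angle from antisolar point = D − 180° = 53.33°.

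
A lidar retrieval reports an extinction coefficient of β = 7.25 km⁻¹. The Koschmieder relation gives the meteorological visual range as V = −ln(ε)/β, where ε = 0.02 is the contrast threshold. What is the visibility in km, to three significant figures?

V = −ln(0.02) / 7.25 = 3.912 / 7.25 = 0.5396 km.

0.540 km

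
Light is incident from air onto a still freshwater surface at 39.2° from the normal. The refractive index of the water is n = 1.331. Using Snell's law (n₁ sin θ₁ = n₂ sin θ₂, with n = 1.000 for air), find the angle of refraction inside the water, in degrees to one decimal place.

28.3°

Snell: sin θ_r = sin θ_i / n = sin 39.2° / 1.331 = 0.6320 / 1.331 = 0.4749.
θ_r = arcsin(0.4749) = 28.35°.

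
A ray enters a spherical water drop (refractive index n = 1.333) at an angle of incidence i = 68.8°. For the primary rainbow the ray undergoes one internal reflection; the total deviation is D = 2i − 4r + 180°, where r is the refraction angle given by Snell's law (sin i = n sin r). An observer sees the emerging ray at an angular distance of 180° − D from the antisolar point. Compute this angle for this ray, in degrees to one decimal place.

39.9°

sin r = sin 68.8° / 1.333 = 0.9323/1.333 = 0.6994; r = 44.38°.
D = 2·68.8° − 4·44.38° + 180° = 137.60° − 177.52° + 180° = 140.08°.
Angle from antisolar point = 180° − D = 39.92°.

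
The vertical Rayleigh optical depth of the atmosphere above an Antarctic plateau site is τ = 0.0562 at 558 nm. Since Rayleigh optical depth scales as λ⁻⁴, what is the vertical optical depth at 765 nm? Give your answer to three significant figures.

0.0159

τ(765 nm) = τ(558 nm) × (558/765)⁴ = 0.0562 × (0.7294)⁴ = 0.0562 × 0.2831 = 0.0159.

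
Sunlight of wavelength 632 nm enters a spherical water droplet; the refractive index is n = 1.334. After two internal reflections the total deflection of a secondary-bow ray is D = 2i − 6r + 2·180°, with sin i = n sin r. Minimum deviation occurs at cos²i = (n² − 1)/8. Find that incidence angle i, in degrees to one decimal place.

cos²i = (1.334² − 1)/8 = (1.77956 − 1)/8 = 0.09744.
cos i = 0.31216, so i = 71.810°.

71.8°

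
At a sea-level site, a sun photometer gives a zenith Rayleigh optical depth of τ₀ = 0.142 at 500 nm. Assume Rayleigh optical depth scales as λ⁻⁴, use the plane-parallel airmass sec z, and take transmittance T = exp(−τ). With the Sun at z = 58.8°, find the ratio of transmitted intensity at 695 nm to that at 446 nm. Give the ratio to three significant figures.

1.43

Airmass: sec 58.8° = 1.9304.
τ(695 nm) = 0.142 × (500/695)⁴ × 1.9304 = 0.142 × 0.2679 × 1.9304 = 0.0734.
τ(446 nm) = 0.142 × (500/446)⁴ × 1.9304 = 0.142 × 1.5796 × 1.9304 = 0.4330.
T(695)/T(446) = exp(τ_B − τ_A) = exp(0.3596) = 1.4327.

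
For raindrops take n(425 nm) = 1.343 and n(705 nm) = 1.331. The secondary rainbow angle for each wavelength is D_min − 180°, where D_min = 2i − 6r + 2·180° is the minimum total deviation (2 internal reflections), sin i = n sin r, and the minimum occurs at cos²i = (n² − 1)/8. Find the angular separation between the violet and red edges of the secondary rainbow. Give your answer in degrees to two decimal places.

3.11°

At 425 nm (n = 1.343): cos²i = 0.10046 → i = 71.522°, r = 44.928°, D_min = 233.478°, rainbow angle = 53.478°.
At 705 nm (n = 1.331): cos²i = 0.09645 → i = 71.907°, r = 45.575°, D_min = 230.365°, rainbow angle = 50.365°.
Angular width = |53.478° − 50.365°| = 3.113°.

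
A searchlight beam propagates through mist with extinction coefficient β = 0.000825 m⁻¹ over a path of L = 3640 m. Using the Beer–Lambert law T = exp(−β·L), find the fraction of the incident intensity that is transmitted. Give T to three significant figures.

0.0496

τ = β·L = 0.000825 × 3640 = 3.0030.
T = exp(−3.0030) = 0.0496.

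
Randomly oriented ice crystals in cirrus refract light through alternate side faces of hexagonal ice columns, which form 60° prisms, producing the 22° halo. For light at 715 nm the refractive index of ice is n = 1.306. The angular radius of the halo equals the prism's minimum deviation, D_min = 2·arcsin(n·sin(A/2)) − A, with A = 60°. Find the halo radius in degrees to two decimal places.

21.54°

n·sin(A/2) = 1.306 × sin 30° = 1.306 × 0.5000 = 0.6530.
D_min = 2·arcsin(0.6530) − 60° = 2 × 40.768° − 60° = 21.536°.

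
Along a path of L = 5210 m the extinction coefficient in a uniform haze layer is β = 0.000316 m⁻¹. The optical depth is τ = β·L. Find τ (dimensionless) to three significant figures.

τ = β·L = 0.000316 × 5210 = 1.6464.

1.65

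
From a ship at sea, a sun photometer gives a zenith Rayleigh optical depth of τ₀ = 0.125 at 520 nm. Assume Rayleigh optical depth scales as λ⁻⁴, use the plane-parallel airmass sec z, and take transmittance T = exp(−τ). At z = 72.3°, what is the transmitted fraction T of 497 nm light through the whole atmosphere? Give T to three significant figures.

0.611

sec 72.3° = 3.2891.
τ = 0.125 × (520/497)⁴ × 3.2891 = 0.125 × 1.1984 × 3.2891 = 0.4927.
T = exp(−0.4927) = 0.6110.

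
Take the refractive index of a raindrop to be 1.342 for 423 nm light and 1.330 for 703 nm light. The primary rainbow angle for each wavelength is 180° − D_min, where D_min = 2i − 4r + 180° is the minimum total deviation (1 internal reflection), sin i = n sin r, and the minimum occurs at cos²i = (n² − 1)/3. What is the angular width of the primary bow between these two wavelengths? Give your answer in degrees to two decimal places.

1.73°

At 423 nm (n = 1.342): cos²i = 0.26699 → i = 58.888°, r = 39.641°, D_min = 139.213°, rainbow angle = 40.787°.
At 703 nm (n = 1.330): cos²i = 0.25630 → i = 59.585°, r = 40.422°, D_min = 137.484°, rainbow angle = 42.516°.
Angular width = |40.787° − 42.516°| = 1.729°.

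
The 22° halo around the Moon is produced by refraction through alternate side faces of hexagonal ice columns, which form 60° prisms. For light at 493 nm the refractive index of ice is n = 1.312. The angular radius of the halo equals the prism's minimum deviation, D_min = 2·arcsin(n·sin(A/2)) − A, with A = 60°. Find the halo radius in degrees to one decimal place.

n·sin(A/2) = 1.312 × sin 30° = 1.312 × 0.5000 = 0.6560.
D_min = 2·arcsin(0.6560) − 60° = 2 × 40.996° − 60° = 21.991°.

22.0°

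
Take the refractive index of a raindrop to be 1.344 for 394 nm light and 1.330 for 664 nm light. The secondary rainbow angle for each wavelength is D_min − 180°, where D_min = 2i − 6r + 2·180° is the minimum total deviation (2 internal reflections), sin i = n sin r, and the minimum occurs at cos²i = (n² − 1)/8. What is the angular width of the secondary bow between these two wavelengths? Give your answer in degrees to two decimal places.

At 394 nm (n = 1.344): cos²i = 0.10079 → i = 71.490°, r = 44.874°, D_min = 233.733°, rainbow angle = 53.733°.
At 664 nm (n = 1.330): cos²i = 0.09611 → i = 71.940°, r = 45.630°, D_min = 230.101°, rainbow angle = 50.101°.
Angular width = |53.733° − 50.101°| = 3.632°.

3.63°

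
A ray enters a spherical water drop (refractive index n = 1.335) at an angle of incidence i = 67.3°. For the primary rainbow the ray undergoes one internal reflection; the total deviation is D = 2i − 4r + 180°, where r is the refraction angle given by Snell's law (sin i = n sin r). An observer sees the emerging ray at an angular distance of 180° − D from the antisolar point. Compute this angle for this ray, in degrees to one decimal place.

40.2°

sin r = sin 67.3° / 1.335 = 0.9225/1.335 = 0.6910; r = 43.71°.
D = 2·67.3° − 4·43.71° + 180° = 134.60° − 174.85° + 180° = 139.75°.
Angle from antisolar point = 180° − D = 40.25°.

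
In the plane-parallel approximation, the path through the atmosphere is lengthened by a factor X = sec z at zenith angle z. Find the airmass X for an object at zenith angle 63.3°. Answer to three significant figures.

2.23

X = sec z = 1/cos 63.3° = 1/0.4493 = 2.2256.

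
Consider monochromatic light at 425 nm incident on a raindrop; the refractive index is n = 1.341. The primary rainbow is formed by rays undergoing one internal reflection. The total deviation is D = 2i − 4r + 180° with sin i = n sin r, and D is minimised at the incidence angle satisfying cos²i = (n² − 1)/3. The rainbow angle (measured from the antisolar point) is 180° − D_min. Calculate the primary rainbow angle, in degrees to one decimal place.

40.9°

cos²i = (1.79828 − 1)/3 = 0.26609; i = arccos(0.51584) = 58.946°.
sin r = sin 58.946°/1.341 = 0.63884; r = 39.705°.
D_min = 2·58.946° − 4·39.705° + 180° = 139.071°.
Rainbow angle = 180° − D_min = 40.929°.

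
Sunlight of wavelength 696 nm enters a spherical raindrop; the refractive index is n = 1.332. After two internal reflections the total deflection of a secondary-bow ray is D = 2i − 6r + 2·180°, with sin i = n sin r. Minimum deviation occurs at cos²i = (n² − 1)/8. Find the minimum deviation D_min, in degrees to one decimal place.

cos²i = (1.77422 − 1)/8 = 0.09678; i = arccos(0.31109) = 71.875°.
sin r = sin 71.875°/1.332 = 0.71350; r = 45.520°.
D_min = 2·71.875° − 6·45.520° + 360° = 230.628°.

230.6°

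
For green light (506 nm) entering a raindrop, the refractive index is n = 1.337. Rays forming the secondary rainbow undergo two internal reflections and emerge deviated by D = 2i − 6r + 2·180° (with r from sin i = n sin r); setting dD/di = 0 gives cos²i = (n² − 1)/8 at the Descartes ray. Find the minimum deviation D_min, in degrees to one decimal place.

231.9°

cos²i = (1.78757 − 1)/8 = 0.09845; i = arccos(0.31376) = 71.714°.
sin r = sin 71.714°/1.337 = 0.71017; r = 45.249°.
D_min = 2·71.714° − 6·45.249° + 360° = 231.934°.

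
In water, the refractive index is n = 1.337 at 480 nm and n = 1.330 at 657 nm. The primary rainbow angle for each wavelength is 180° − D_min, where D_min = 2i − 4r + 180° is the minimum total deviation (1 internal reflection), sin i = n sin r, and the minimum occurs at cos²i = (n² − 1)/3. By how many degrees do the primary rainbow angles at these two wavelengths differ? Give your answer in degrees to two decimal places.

1.02°

At 480 nm (n = 1.337): cos²i = 0.26252 → i = 59.178°, r = 39.964°, D_min = 138.500°, rainbow angle = 41.500°.
At 657 nm (n = 1.330): cos²i = 0.25630 → i = 59.585°, r = 40.422°, D_min = 137.484°, rainbow angle = 42.516°.
Angular width = |41.500° − 42.516°| = 1.016°.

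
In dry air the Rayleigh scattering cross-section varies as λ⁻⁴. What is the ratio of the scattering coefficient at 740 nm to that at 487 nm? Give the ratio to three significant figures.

0.188

Rayleigh scattering ∝ λ⁻⁴, so the ratio of coefficients is the inverse fourth power of the wavelength ratio.
σ(740)/σ(487) = (487/740)⁴ = (0.6581)⁴ = 0.1876.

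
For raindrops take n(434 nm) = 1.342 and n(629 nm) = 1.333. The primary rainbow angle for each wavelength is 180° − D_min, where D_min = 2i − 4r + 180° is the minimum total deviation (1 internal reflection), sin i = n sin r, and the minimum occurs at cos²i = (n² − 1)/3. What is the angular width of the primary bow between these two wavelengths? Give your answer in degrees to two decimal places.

At 434 nm (n = 1.342): cos²i = 0.26699 → i = 58.888°, r = 39.641°, D_min = 139.213°, rainbow angle = 40.787°.
At 629 nm (n = 1.333): cos²i = 0.25896 → i = 59.410°, r = 40.225°, D_min = 137.922°, rainbow angle = 42.078°.
Angular width = |40.787° − 42.078°| = 1.291°.

1.29°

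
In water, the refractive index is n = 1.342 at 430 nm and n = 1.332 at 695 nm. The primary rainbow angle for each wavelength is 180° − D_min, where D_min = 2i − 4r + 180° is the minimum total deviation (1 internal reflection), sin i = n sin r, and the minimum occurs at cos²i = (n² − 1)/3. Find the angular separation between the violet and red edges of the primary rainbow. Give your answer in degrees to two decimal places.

1.44°

At 430 nm (n = 1.342): cos²i = 0.26699 → i = 58.888°, r = 39.641°, D_min = 139.213°, rainbow angle = 40.787°.
At 695 nm (n = 1.332): cos²i = 0.25807 → i = 59.469°, r = 40.290°, D_min = 137.776°, rainbow angle = 42.224°.
Angular width = |40.787° − 42.224°| = 1.437°.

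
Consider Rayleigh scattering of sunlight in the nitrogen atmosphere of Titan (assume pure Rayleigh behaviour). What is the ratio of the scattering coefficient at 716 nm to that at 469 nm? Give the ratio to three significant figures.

0.184

Rayleigh scattering ∝ λ⁻⁴, so the ratio of coefficients is the inverse fourth power of the wavelength ratio.
σ(716)/σ(469) = (469/716)⁴ = (0.6550)⁴ = 0.1841.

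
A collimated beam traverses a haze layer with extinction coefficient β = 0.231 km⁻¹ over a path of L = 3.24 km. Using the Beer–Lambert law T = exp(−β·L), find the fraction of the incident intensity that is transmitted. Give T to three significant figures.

0.473

τ = β·L = 0.231 × 3.24 = 0.7484.
T = exp(−0.7484) = 0.4731.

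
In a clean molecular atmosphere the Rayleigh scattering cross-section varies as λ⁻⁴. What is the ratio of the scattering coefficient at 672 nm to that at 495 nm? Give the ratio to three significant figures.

0.294

Rayleigh scattering ∝ λ⁻⁴, so the ratio of coefficients is the inverse fourth power of the wavelength ratio.
σ(672)/σ(495) = (495/672)⁴ = (0.7366)⁴ = 0.2944.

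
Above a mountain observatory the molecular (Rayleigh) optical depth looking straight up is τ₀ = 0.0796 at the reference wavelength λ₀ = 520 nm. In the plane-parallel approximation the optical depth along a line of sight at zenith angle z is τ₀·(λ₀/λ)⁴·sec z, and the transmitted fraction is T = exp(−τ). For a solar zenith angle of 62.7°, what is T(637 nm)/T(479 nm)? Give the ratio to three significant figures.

Airmass: sec 62.7° = 2.1803.
τ(637 nm) = 0.0796 × (520/637)⁴ × 2.1803 = 0.0796 × 0.4441 × 2.1803 = 0.0771.
τ(479 nm) = 0.0796 × (520/479)⁴ × 2.1803 = 0.0796 × 1.3889 × 2.1803 = 0.2410.
T(637)/T(479) = exp(τ_B − τ_A) = exp(0.1640) = 1.1782.

1.18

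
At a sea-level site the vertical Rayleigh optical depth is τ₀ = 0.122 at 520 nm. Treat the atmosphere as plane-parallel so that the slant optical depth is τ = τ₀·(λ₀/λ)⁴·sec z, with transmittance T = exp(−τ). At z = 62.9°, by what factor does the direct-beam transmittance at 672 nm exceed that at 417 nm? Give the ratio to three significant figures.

1.74

Airmass: sec 62.9° = 2.1952.
τ(672 nm) = 0.122 × (520/672)⁴ × 2.1952 = 0.122 × 0.3585 × 2.1952 = 0.0960.
τ(417 nm) = 0.122 × (520/417)⁴ × 2.1952 = 0.122 × 2.4181 × 2.1952 = 0.6476.
T(672)/T(417) = exp(τ_B − τ_A) = exp(0.5516) = 1.7360.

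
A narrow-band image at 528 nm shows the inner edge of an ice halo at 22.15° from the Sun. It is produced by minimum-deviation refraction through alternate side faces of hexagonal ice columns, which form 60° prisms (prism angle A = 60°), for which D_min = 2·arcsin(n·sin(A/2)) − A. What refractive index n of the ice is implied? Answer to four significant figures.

Rearranging: n = sin((D_min + A)/2) / sin(A/2).
(D_min + A)/2 = (22.15° + 60°)/2 = 41.075°.
n = sin 41.075° / sin 30° = 0.6570 / 0.5000 = 1.3141.

1.314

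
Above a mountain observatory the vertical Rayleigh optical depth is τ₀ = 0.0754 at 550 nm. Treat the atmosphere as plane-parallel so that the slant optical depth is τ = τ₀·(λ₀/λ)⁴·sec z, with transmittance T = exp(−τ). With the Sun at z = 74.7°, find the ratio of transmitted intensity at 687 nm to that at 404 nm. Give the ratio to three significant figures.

2.37

Airmass: sec 74.7° = 3.7897.
τ(687 nm) = 0.0754 × (550/687)⁴ × 3.7897 = 0.0754 × 0.4108 × 3.7897 = 0.1174.
τ(404 nm) = 0.0754 × (550/404)⁴ × 3.7897 = 0.0754 × 3.4350 × 3.7897 = 0.9815.
T(687)/T(404) = exp(τ_B − τ_A) = exp(0.8641) = 2.3730.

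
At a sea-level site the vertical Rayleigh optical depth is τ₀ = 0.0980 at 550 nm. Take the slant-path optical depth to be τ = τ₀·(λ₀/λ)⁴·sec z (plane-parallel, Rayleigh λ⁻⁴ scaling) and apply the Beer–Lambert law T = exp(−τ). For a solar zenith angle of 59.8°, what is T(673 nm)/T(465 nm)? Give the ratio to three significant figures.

1.34

Airmass: sec 59.8° = 1.9880.
τ(673 nm) = 0.0980 × (550/673)⁴ × 1.9880 = 0.0980 × 0.4461 × 1.9880 = 0.0869.
τ(465 nm) = 0.0980 × (550/465)⁴ × 1.9880 = 0.0980 × 1.9572 × 1.9880 = 0.3813.
T(673)/T(465) = exp(τ_B − τ_A) = exp(0.2944) = 1.3423.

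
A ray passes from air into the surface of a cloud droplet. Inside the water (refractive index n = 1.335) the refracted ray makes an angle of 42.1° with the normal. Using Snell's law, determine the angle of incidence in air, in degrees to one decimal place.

63.5°

Snell: sin θ_i = n · sin θ_r = 1.335 × sin 42.1° = 1.335 × 0.6704 = 0.8950.
θ_i = arcsin(0.8950) = 63.51°.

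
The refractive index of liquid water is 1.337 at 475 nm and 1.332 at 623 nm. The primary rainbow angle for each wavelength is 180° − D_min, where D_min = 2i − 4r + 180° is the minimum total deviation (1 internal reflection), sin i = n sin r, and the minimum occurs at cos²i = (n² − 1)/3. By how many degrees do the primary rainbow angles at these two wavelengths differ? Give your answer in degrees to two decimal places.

At 475 nm (n = 1.337): cos²i = 0.26252 → i = 59.178°, r = 39.964°, D_min = 138.500°, rainbow angle = 41.500°.
At 623 nm (n = 1.332): cos²i = 0.25807 → i = 59.469°, r = 40.290°, D_min = 137.776°, rainbow angle = 42.224°.
Angular width = |41.500° − 42.224°| = 0.724°.

0.72°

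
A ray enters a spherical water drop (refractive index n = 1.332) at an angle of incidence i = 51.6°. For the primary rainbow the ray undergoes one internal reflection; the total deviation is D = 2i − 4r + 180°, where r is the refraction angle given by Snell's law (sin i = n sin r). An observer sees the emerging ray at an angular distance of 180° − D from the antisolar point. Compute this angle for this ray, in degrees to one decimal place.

sin r = sin 51.6° / 1.332 = 0.7837/1.332 = 0.5884; r = 36.04°.
D = 2·51.6° − 4·36.04° + 180° = 103.20° − 144.16° + 180° = 139.04°.
Angle from antisolar point = 180° − D = 40.96°.

41.0°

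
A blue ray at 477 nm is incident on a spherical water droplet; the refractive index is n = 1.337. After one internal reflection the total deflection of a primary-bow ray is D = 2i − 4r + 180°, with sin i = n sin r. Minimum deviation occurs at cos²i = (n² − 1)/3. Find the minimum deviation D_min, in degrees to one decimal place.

cos²i = (1.78757 − 1)/3 = 0.26252; i = arccos(0.51237) = 59.178°.
sin r = sin 59.178°/1.337 = 0.64231; r = 39.964°.
D_min = 2·59.178° − 4·39.964° + 180° = 138.500°.

138.5°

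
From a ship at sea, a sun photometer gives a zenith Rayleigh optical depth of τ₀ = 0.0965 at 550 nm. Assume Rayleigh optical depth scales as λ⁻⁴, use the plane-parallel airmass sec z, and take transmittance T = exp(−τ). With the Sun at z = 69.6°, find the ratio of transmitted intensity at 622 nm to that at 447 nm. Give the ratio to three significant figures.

1.59

Airmass: sec 69.6° = 2.8688.
τ(622 nm) = 0.0965 × (550/622)⁴ × 2.8688 = 0.0965 × 0.6113 × 2.8688 = 0.1692.
τ(447 nm) = 0.0965 × (550/447)⁴ × 2.8688 = 0.0965 × 2.2920 × 2.8688 = 0.6345.
T(622)/T(447) = exp(τ_B − τ_A) = exp(0.4653) = 1.5925.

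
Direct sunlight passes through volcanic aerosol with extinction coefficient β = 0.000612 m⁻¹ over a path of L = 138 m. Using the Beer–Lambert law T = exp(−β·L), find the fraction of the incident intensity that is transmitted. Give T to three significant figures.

τ = β·L = 0.000612 × 138 = 0.0845.
T = exp(−0.0845) = 0.9190.

0.919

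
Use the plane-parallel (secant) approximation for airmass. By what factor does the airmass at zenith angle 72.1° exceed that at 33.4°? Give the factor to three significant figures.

2.72

X(72.1°)/X(33.4°) = sec 72.1° / sec 33.4° = cos 33.4° / cos 72.1° = 0.8348/0.3074 = 2.7162.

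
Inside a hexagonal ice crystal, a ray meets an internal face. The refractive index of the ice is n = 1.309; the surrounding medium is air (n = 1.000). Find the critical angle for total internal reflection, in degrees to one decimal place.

sin θ_c = n_air / n = 1.000 / 1.309 = 0.7639.
θ_c = arcsin(0.7639) = 49.81°.

49.8°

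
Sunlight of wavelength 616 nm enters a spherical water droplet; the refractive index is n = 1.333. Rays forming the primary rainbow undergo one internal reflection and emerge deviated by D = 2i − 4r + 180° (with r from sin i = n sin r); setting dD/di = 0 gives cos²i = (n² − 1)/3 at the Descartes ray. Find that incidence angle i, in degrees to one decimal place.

59.4°

cos²i = (1.333² − 1)/3 = (1.77689 − 1)/3 = 0.25896.
cos i = 0.50888, so i = 59.410°.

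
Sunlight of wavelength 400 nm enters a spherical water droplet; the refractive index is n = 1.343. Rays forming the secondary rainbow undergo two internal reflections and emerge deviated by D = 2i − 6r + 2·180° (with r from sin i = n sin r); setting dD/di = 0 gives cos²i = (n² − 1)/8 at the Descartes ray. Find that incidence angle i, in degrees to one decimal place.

71.5°

cos²i = (1.343² − 1)/8 = (1.80365 − 1)/8 = 0.10046.
cos i = 0.31695, so i = 71.522°.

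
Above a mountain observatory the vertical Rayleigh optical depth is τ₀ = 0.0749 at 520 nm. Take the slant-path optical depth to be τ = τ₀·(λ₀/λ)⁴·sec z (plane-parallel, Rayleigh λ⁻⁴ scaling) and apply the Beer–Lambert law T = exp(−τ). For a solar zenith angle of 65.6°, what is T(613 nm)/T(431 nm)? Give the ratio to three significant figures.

Airmass: sec 65.6° = 2.4207.
τ(613 nm) = 0.0749 × (520/613)⁴ × 2.4207 = 0.0749 × 0.5178 × 2.4207 = 0.0939.
τ(431 nm) = 0.0749 × (520/431)⁴ × 2.4207 = 0.0749 × 2.1189 × 2.4207 = 0.3842.
T(613)/T(431) = exp(τ_B − τ_A) = exp(0.2903) = 1.3368.

1.34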